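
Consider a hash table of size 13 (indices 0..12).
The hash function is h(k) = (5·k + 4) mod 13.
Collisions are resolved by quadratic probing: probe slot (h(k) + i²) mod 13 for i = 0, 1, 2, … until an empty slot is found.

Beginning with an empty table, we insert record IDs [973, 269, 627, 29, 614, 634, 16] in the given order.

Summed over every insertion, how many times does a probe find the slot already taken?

973: h=7 -> slot 7
269: h=10 -> slot 10
627: h=6 -> slot 6
29: h=6, probe 6,7,10,2 -> slot 2
614: h=6, probe 6,7,10,2,9 -> slot 9
634: h=2, probe 2,3 -> slot 3
16: h=6, probe 6,7,10,2,9,5 -> slot 5
Table: [∅, ∅, 29, 634, ∅, 16, 627, 973, ∅, 614, 269, ∅, ∅]

13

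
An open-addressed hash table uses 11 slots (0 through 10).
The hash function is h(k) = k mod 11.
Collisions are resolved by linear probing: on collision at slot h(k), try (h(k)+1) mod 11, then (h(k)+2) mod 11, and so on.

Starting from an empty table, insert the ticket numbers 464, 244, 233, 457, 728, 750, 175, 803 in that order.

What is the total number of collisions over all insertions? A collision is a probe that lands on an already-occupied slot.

Insert 464: h=2, slot 2 empty -> index 2.
Insert 244: h=2, slot 2 occupied -> index 3.
Insert 233: h=2, slots 2,3 occupied -> index 4.
Insert 457: h=6, slot 6 empty -> index 6.
Insert 728: h=2, slots 2,3,4 occupied -> index 5.
Insert 750: h=2, slots 2,3,4,5,6 occupied -> index 7.
Insert 175: h=10, slot 10 empty -> index 10.
Insert 803: h=0, slot 0 empty -> index 0.
Table: [803, -, 464, 244, 233, 728, 457, 750, -, -, 175]

11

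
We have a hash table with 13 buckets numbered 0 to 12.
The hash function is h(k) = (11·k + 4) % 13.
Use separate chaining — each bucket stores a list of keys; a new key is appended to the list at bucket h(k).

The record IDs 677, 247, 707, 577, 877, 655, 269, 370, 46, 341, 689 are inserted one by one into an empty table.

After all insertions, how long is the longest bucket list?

3

Insert 677: h=2, bucket 2 empty → new chain.
Insert 247: h=4, bucket 4 empty → new chain.
Insert 707: h=7, bucket 7 empty → new chain.
Insert 577: h=7, bucket 7 nonempty → append to chain.
Insert 877: h=5, bucket 5 empty → new chain.
Insert 655: h=7, bucket 7 nonempty → append to chain.
Insert 269: h=12, bucket 12 empty → new chain.
Insert 370: h=5, bucket 5 nonempty → append to chain.
Insert 46: h=3, bucket 3 empty → new chain.
Insert 341: h=11, bucket 11 empty → new chain.
Insert 689: h=4, bucket 4 nonempty → append to chain.
Final buckets:
0: —
1: —
2: 677
3: 46
4: 247 -> 689
5: 877 -> 370
6: —
7: 707 -> 577 -> 655
8: —
9: —
10: —
11: 341
12: 269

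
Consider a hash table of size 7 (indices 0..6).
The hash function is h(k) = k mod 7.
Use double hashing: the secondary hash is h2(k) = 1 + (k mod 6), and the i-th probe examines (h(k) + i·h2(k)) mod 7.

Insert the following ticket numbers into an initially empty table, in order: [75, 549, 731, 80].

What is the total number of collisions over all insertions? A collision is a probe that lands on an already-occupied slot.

2

Insert 75: h=5, slot 5 empty -> index 5.
Insert 549: h=3, slot 3 empty -> index 3.
Insert 731: h=3, h2=6, slot 3 occupied -> index 2.
Insert 80: h=3, h2=3, slot 3 occupied -> index 6.
Table: [., ., 731, 549, ., 75, 80]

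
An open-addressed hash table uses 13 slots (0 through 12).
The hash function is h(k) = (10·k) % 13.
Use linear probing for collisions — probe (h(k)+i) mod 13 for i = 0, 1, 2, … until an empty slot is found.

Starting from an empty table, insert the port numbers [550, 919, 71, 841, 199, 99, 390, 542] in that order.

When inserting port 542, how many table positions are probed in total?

7

550: h=1 → slot 1
919: h=12 → slot 12
71: h=8 → slot 8
841: h=12, probe 12,0 → slot 0
199: h=1, probe 1,2 → slot 2
99: h=2, probe 2,3 → slot 3
390: h=0, probe 0,1,2,3,4 → slot 4
542: h=12, probe 12,0,1,2,3,4,5 → slot 5
Table: [841, 550, 199, 99, 390, 542, _, _, 71, _, _, _, 919]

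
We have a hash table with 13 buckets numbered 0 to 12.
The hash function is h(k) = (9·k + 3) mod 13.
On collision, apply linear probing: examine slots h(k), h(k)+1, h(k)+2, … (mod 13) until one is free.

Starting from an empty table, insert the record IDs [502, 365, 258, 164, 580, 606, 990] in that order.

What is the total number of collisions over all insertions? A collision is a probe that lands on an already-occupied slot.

12

502: h=10 -> slot 10
365: h=12 -> slot 12
258: h=11 -> slot 11
164: h=10, probe 10,11,12,0 -> slot 0
580: h=10, probe 10,11,12,0,1 -> slot 1
606: h=10, probe 10,11,12,0,1,2 -> slot 2
990: h=8 -> slot 8
Table: [164, 580, 606, —, —, —, —, —, 990, —, 502, 258, 365]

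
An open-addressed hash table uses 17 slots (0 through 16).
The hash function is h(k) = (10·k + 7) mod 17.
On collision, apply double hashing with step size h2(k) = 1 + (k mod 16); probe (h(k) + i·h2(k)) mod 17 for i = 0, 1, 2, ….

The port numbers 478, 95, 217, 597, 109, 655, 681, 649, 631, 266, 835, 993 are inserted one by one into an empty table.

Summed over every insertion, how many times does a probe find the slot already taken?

Insert 478: h=10, slot 10 empty → index 10.
Insert 95: h=5, slot 5 empty → index 5.
Insert 217: h=1, slot 1 empty → index 1.
Insert 597: h=10, h2=6, slot 10 occupied → index 16.
Insert 109: h=9, slot 9 empty → index 9.
Insert 655: h=12, slot 12 empty → index 12.
Insert 681: h=0, slot 0 empty → index 0.
Insert 649: h=3, slot 3 empty → index 3.
Insert 631: h=10, h2=8, slots 10,1,9,0 occupied → index 8.
Insert 266: h=15, slot 15 empty → index 15.
Insert 835: h=10, h2=4, slot 10 occupied → index 14.
Insert 993: h=9, h2=2, slot 9 occupied → index 11.
Table: [681, 217, ., 649, ., 95, ., ., 631, 109, 478, 993, 655, ., 835, 266, 597]

7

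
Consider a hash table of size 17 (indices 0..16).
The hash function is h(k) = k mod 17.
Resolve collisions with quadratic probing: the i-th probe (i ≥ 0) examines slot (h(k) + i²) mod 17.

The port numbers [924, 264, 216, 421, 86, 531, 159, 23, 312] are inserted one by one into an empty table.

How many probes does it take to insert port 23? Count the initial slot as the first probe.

3

924: h=6 -> slot 6
264: h=9 -> slot 9
216: h=12 -> slot 12
421: h=13 -> slot 13
86: h=1 -> slot 1
531: h=4 -> slot 4
159: h=6, probe 6,7 -> slot 7
23: h=6, probe 6,7,10 -> slot 10
312: h=6, probe 6,7,10,15 -> slot 15
Table: [—, 86, —, —, 531, —, 924, 159, —, 264, 23, —, 216, 421, —, 312, —]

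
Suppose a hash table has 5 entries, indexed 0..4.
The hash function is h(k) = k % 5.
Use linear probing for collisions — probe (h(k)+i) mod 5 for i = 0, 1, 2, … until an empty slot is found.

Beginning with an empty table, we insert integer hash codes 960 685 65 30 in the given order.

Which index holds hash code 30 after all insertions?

3

960: h=0 → slot 0
685: h=0, probe 0,1 → slot 1
65: h=0, probe 0,1,2 → slot 2
30: h=0, probe 0,1,2,3 → slot 3
Table: [960, 685, 65, 30, ∅]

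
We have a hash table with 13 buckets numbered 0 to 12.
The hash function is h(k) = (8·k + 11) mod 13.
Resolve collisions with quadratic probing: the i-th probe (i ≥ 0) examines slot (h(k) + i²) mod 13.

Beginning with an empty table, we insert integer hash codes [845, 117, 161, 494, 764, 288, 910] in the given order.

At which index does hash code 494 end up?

845: h=11 -> slot 11
117: h=11, probe 11,12 -> slot 12
161: h=12, probe 12,0 -> slot 0
494: h=11, probe 11,12,2 -> slot 2
764: h=0, probe 0,1 -> slot 1
288: h=1, probe 1,2,5 -> slot 5
910: h=11, probe 11,12,2,7 -> slot 7
Table: [161, 764, 494, ∅, ∅, 288, ∅, 910, ∅, ∅, ∅, 845, 117]

2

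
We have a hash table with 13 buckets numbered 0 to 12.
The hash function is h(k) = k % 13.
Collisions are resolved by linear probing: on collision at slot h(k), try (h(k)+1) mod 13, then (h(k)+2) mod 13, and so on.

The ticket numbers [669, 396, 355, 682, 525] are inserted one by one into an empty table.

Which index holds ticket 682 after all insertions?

8

669 hashes to 6; slot 6 is free → place at 6.
396 hashes to 6; 6 taken → place at 7.
355 hashes to 4; slot 4 is free → place at 4.
682 hashes to 6; 6,7 taken → place at 8.
525 hashes to 5; slot 5 is free → place at 5.
Table: [., ., ., ., 355, 525, 669, 396, 682, ., ., ., .]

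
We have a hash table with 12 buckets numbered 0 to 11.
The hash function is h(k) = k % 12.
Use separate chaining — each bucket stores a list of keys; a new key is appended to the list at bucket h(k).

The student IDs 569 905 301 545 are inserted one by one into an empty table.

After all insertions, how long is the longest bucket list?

3

Insert 569: h=5, bucket 5 empty -> new chain.
Insert 905: h=5, bucket 5 nonempty -> append to chain.
Insert 301: h=1, bucket 1 empty -> new chain.
Insert 545: h=5, bucket 5 nonempty -> append to chain.
Final buckets:
0: _
1: 301
2: _
3: _
4: _
5: 569 -> 905 -> 545
6: _
7: _
8: _
9: _
10: _
11: _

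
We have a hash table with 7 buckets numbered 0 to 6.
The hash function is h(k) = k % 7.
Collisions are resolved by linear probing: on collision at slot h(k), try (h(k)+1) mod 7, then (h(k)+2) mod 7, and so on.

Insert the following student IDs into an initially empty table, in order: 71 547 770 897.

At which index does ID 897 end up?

3

71: h=1 => slot 1
547: h=1, probe 1,2 => slot 2
770: h=0 => slot 0
897: h=1, probe 1,2,3 => slot 3
Table: [770, 71, 547, 897, —, —, —]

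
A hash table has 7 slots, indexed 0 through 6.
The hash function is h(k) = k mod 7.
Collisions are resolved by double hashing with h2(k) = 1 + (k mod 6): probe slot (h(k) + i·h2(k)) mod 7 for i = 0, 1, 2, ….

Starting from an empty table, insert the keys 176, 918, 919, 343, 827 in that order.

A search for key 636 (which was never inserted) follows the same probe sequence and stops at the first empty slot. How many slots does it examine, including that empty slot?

5

176 hashes to 1; slot 1 is free -> place at 1.
918 hashes to 1, h2=1; 1 taken -> place at 2.
919 hashes to 2, h2=2; 2 taken -> place at 4.
343 hashes to 0; slot 0 is free -> place at 0.
827 hashes to 1, h2=6; 1,0 taken -> place at 6.
Table: [343, 176, 918, _, 919, _, 827]
Lookup 636: h=6, h2=1, probe 6,0,1,2,3 → slot 3 empty, not found.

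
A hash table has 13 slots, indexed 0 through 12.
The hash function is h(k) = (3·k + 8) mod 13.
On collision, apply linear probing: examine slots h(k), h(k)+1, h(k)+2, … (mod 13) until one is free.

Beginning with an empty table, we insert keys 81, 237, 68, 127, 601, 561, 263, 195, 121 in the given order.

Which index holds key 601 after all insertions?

81: h=4 => slot 4
237: h=4, probe 4,5 => slot 5
68: h=4, probe 4,5,6 => slot 6
127: h=12 => slot 12
601: h=4, probe 4,5,6,7 => slot 7
561: h=1 => slot 1
263: h=4, probe 4,5,6,7,8 => slot 8
195: h=8, probe 8,9 => slot 9
121: h=7, probe 7,8,9,10 => slot 10
Table: [., 561, ., ., 81, 237, 68, 601, 263, 195, 121, ., 127]

7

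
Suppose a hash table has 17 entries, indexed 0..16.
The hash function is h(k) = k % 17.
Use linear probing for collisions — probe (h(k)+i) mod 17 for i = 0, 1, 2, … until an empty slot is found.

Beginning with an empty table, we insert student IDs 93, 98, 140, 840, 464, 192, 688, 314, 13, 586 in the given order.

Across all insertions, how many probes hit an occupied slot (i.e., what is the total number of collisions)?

8

Insert 93: h=8, slot 8 empty -> index 8.
Insert 98: h=13, slot 13 empty -> index 13.
Insert 140: h=4, slot 4 empty -> index 4.
Insert 840: h=7, slot 7 empty -> index 7.
Insert 464: h=5, slot 5 empty -> index 5.
Insert 192: h=5, slot 5 occupied -> index 6.
Insert 688: h=8, slot 8 occupied -> index 9.
Insert 314: h=8, slots 8,9 occupied -> index 10.
Insert 13: h=13, slot 13 occupied -> index 14.
Insert 586: h=8, slots 8,9,10 occupied -> index 11.
Table: [_, _, _, _, 140, 464, 192, 840, 93, 688, 314, 586, _, 98, 13, _, _]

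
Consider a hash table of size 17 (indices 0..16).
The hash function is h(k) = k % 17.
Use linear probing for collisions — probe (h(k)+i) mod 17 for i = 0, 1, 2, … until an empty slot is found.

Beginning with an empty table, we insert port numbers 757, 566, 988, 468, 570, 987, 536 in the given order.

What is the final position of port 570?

Insert 757: h=9, slot 9 empty -> index 9.
Insert 566: h=5, slot 5 empty -> index 5.
Insert 988: h=2, slot 2 empty -> index 2.
Insert 468: h=9, slot 9 occupied -> index 10.
Insert 570: h=9, slots 9,10 occupied -> index 11.
Insert 987: h=1, slot 1 empty -> index 1.
Insert 536: h=9, slots 9,10,11 occupied -> index 12.
Table: [_, 987, 988, _, _, 566, _, _, _, 757, 468, 570, 536, _, _, _, _]

11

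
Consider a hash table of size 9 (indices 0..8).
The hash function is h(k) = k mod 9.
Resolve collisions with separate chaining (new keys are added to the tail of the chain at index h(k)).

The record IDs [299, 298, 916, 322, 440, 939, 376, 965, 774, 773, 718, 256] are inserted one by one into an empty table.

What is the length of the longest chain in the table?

Insert 299: h=2, bucket 2 empty → new chain.
Insert 298: h=1, bucket 1 empty → new chain.
Insert 916: h=7, bucket 7 empty → new chain.
Insert 322: h=7, bucket 7 nonempty → append to chain.
Insert 440: h=8, bucket 8 empty → new chain.
Insert 939: h=3, bucket 3 empty → new chain.
Insert 376: h=7, bucket 7 nonempty → append to chain.
Insert 965: h=2, bucket 2 nonempty → append to chain.
Insert 774: h=0, bucket 0 empty → new chain.
Insert 773: h=8, bucket 8 nonempty → append to chain.
Insert 718: h=7, bucket 7 nonempty → append to chain.
Insert 256: h=4, bucket 4 empty → new chain.
Final buckets:
0: 774
1: 298
2: 299 -> 965
3: 939
4: 256
5: .
6: .
7: 916 -> 322 -> 376 -> 718
8: 440 -> 773

4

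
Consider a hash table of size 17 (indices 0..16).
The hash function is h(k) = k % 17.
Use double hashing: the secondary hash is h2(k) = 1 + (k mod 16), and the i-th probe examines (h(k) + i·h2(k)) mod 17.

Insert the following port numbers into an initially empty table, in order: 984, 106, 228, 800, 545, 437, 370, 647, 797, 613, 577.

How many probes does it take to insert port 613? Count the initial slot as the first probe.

984 hashes to 15; slot 15 is free -> place at 15.
106 hashes to 4; slot 4 is free -> place at 4.
228 hashes to 7; slot 7 is free -> place at 7.
800 hashes to 1; slot 1 is free -> place at 1.
545 hashes to 1, h2=2; 1 taken -> place at 3.
437 hashes to 12; slot 12 is free -> place at 12.
370 hashes to 13; slot 13 is free -> place at 13.
647 hashes to 1, h2=8; 1 taken -> place at 9.
797 hashes to 15, h2=14; 15,12,9 taken -> place at 6.
613 hashes to 1, h2=6; 1,7,13 taken -> place at 2.
577 hashes to 16; slot 16 is free -> place at 16.
Table: [-, 800, 613, 545, 106, -, 797, 228, -, 647, -, -, 437, 370, -, 984, 577]

4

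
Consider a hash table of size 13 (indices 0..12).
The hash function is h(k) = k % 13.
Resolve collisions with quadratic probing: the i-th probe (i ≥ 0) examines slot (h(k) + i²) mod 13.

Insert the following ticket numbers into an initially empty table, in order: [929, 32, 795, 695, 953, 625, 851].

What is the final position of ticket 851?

9

929 hashes to 6; slot 6 is free → place at 6.
32 hashes to 6; 6 taken → place at 7.
795 hashes to 2; slot 2 is free → place at 2.
695 hashes to 6; 6,7 taken → place at 10.
953 hashes to 4; slot 4 is free → place at 4.
625 hashes to 1; slot 1 is free → place at 1.
851 hashes to 6; 6,7,10,2 taken → place at 9.
Table: [-, 625, 795, -, 953, -, 929, 32, -, 851, 695, -, -]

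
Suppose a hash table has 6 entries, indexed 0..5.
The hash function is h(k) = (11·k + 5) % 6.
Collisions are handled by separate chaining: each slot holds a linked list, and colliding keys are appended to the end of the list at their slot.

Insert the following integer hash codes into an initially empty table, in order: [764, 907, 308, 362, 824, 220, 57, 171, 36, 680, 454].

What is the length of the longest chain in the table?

5

764 → bucket 3
907 → bucket 4
308 → bucket 3 (collision)
362 → bucket 3 (collision)
824 → bucket 3 (collision)
220 → bucket 1
57 → bucket 2
171 → bucket 2 (collision)
36 → bucket 5
680 → bucket 3 (collision)
454 → bucket 1 (collision)
Final buckets:
0: —
1: 220 -> 454
2: 57 -> 171
3: 764 -> 308 -> 362 -> 824 -> 680
4: 907
5: 36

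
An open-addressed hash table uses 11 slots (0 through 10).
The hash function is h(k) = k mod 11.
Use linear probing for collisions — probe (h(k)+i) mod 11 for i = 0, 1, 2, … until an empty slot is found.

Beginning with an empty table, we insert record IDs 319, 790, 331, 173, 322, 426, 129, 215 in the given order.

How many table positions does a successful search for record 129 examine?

Insert 319: h=0, slot 0 empty → index 0.
Insert 790: h=9, slot 9 empty → index 9.
Insert 331: h=1, slot 1 empty → index 1.
Insert 173: h=8, slot 8 empty → index 8.
Insert 322: h=3, slot 3 empty → index 3.
Insert 426: h=8, slots 8,9 occupied → index 10.
Insert 129: h=8, slots 8,9,10,0,1 occupied → index 2.
Insert 215: h=6, slot 6 empty → index 6.
Table: [319, 331, 129, 322, —, —, 215, —, 173, 790, 426]
Lookup 129: h=8, probe 8,9,10,0,1,2 → found at 2.

6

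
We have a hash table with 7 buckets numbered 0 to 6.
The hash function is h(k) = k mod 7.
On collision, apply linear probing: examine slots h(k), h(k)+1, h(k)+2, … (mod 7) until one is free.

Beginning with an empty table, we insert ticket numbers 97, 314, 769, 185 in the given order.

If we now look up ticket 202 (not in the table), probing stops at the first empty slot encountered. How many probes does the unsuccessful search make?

4

97: h=6 → slot 6
314: h=6, probe 6,0 → slot 0
769: h=6, probe 6,0,1 → slot 1
185: h=3 → slot 3
Table: [314, 769, —, 185, —, —, 97]
Lookup 202: h=6, probe 6,0,1,2 → slot 2 empty, not found.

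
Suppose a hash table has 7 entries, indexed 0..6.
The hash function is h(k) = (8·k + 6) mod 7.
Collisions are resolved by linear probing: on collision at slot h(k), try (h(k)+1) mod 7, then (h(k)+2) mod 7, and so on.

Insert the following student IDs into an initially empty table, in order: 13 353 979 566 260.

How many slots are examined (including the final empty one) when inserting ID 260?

13 hashes to 5; slot 5 is free => place at 5.
353 hashes to 2; slot 2 is free => place at 2.
979 hashes to 5; 5 taken => place at 6.
566 hashes to 5; 5,6 taken => place at 0.
260 hashes to 0; 0 taken => place at 1.
Table: [566, 260, 353, -, -, 13, 979]

2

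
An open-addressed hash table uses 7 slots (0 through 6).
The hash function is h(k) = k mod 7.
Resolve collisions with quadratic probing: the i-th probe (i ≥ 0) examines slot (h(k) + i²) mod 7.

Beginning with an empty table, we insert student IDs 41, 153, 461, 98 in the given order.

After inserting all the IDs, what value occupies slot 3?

41: h=6 → slot 6
153: h=6, probe 6,0 → slot 0
461: h=6, probe 6,0,3 → slot 3
98: h=0, probe 0,1 → slot 1
Table: [153, 98, -, 461, -, -, 41]

461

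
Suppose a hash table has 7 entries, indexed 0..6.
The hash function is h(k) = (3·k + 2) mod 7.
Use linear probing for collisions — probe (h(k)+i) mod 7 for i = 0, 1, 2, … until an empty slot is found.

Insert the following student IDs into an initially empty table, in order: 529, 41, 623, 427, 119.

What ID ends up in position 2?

529: h=0 -> slot 0
41: h=6 -> slot 6
623: h=2 -> slot 2
427: h=2, probe 2,3 -> slot 3
119: h=2, probe 2,3,4 -> slot 4
Table: [529, ., 623, 427, 119, ., 41]

623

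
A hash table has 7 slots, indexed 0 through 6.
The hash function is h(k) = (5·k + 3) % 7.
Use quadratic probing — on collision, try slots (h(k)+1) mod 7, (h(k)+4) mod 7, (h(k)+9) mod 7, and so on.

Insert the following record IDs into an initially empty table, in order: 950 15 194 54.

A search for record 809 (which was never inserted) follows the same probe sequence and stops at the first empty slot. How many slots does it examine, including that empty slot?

950 hashes to 0; slot 0 is free → place at 0.
15 hashes to 1; slot 1 is free → place at 1.
194 hashes to 0; 0,1 taken → place at 4.
54 hashes to 0; 0,1,4 taken → place at 2.
Table: [950, 15, 54, —, 194, —, —]
Lookup 809: h=2, probe 2,3 → slot 3 empty, not found.

2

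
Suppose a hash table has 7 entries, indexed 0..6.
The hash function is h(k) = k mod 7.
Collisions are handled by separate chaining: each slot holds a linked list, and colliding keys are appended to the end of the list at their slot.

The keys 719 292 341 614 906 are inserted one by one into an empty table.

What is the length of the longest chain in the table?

4

Insert 719: h=5, bucket 5 empty → new chain.
Insert 292: h=5, bucket 5 nonempty → append to chain.
Insert 341: h=5, bucket 5 nonempty → append to chain.
Insert 614: h=5, bucket 5 nonempty → append to chain.
Insert 906: h=3, bucket 3 empty → new chain.
Final buckets:
0: —
1: —
2: —
3: 906
4: —
5: 719 -> 292 -> 341 -> 614
6: —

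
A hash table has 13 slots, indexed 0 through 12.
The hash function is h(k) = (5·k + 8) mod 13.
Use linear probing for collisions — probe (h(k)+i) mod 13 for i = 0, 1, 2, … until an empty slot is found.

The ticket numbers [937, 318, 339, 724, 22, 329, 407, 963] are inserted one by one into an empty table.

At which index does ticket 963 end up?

6

Insert 937: h=0, slot 0 empty → index 0.
Insert 318: h=12, slot 12 empty → index 12.
Insert 339: h=0, slot 0 occupied → index 1.
Insert 724: h=1, slot 1 occupied → index 2.
Insert 22: h=1, slots 1,2 occupied → index 3.
Insert 329: h=2, slots 2,3 occupied → index 4.
Insert 407: h=2, slots 2,3,4 occupied → index 5.
Insert 963: h=0, slots 0,1,2,3,4,5 occupied → index 6.
Table: [937, 339, 724, 22, 329, 407, 963, ∅, ∅, ∅, ∅, ∅, 318]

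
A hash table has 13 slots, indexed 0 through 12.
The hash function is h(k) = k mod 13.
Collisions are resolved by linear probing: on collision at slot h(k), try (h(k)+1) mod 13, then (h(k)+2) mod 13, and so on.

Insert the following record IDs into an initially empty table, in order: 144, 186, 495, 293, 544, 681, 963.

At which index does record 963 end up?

3

Insert 144: h=1, slot 1 empty -> index 1.
Insert 186: h=4, slot 4 empty -> index 4.
Insert 495: h=1, slot 1 occupied -> index 2.
Insert 293: h=7, slot 7 empty -> index 7.
Insert 544: h=11, slot 11 empty -> index 11.
Insert 681: h=5, slot 5 empty -> index 5.
Insert 963: h=1, slots 1,2 occupied -> index 3.
Table: [∅, 144, 495, 963, 186, 681, ∅, 293, ∅, ∅, ∅, 544, ∅]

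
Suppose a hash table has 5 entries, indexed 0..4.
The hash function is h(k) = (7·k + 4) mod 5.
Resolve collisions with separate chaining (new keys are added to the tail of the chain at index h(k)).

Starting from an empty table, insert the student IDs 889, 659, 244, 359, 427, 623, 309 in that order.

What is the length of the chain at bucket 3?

1

Insert 889: h=2, bucket 2 empty → new chain.
Insert 659: h=2, bucket 2 nonempty → append to chain.
Insert 244: h=2, bucket 2 nonempty → append to chain.
Insert 359: h=2, bucket 2 nonempty → append to chain.
Insert 427: h=3, bucket 3 empty → new chain.
Insert 623: h=0, bucket 0 empty → new chain.
Insert 309: h=2, bucket 2 nonempty → append to chain.
Final buckets:
0: 623
1: _
2: 889 -> 659 -> 244 -> 359 -> 309
3: 427
4: _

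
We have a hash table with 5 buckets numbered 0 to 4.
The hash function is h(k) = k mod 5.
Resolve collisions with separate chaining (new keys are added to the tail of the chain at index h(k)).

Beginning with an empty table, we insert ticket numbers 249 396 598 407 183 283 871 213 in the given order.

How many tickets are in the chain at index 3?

Insert 249: h=4, bucket 4 empty -> new chain.
Insert 396: h=1, bucket 1 empty -> new chain.
Insert 598: h=3, bucket 3 empty -> new chain.
Insert 407: h=2, bucket 2 empty -> new chain.
Insert 183: h=3, bucket 3 nonempty -> append to chain.
Insert 283: h=3, bucket 3 nonempty -> append to chain.
Insert 871: h=1, bucket 1 nonempty -> append to chain.
Insert 213: h=3, bucket 3 nonempty -> append to chain.
Final buckets:
0: —
1: 396 -> 871
2: 407
3: 598 -> 183 -> 283 -> 213
4: 249

4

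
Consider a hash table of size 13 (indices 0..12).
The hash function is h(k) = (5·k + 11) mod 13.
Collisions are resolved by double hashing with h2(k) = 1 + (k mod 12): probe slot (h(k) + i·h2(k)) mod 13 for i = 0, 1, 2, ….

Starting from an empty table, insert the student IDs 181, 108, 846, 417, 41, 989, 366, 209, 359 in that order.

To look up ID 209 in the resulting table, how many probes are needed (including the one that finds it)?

5

Insert 181: h=6, slot 6 empty → index 6.
Insert 108: h=5, slot 5 empty → index 5.
Insert 846: h=3, slot 3 empty → index 3.
Insert 417: h=3, h2=10, slot 3 occupied → index 0.
Insert 41: h=8, slot 8 empty → index 8.
Insert 989: h=3, h2=6, slot 3 occupied → index 9.
Insert 366: h=8, h2=7, slot 8 occupied → index 2.
Insert 209: h=3, h2=6, slots 3,9,2,8 occupied → index 1.
Insert 359: h=12, slot 12 empty → index 12.
Table: [417, 209, 366, 846, ∅, 108, 181, ∅, 41, 989, ∅, ∅, 359]
Lookup 209: h=3, h2=6, probe 3,9,2,8,1 → found at 1.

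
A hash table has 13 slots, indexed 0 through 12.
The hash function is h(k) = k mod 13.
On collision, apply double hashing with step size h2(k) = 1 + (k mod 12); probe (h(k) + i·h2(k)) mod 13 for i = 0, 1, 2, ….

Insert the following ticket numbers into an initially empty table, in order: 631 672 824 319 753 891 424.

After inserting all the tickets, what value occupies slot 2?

Insert 631: h=7, slot 7 empty → index 7.
Insert 672: h=9, slot 9 empty → index 9.
Insert 824: h=5, slot 5 empty → index 5.
Insert 319: h=7, h2=8, slot 7 occupied → index 2.
Insert 753: h=12, slot 12 empty → index 12.
Insert 891: h=7, h2=4, slot 7 occupied → index 11.
Insert 424: h=8, slot 8 empty → index 8.
Table: [-, -, 319, -, -, 824, -, 631, 424, 672, -, 891, 753]

319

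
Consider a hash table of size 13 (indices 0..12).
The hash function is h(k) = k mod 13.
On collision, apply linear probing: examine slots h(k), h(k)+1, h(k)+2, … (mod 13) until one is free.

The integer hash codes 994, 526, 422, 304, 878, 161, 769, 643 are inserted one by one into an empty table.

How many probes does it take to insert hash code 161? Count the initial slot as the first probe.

6

994: h=6 -> slot 6
526: h=6, probe 6,7 -> slot 7
422: h=6, probe 6,7,8 -> slot 8
304: h=5 -> slot 5
878: h=7, probe 7,8,9 -> slot 9
161: h=5, probe 5,6,7,8,9,10 -> slot 10
769: h=2 -> slot 2
643: h=6, probe 6,7,8,9,10,11 -> slot 11
Table: [—, —, 769, —, —, 304, 994, 526, 422, 878, 161, 643, —]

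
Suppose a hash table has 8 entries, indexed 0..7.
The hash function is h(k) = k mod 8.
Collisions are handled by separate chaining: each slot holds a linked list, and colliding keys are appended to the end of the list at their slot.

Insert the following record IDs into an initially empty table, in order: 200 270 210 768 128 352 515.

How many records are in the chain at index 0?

4

Insert 200: h=0, bucket 0 empty → new chain.
Insert 270: h=6, bucket 6 empty → new chain.
Insert 210: h=2, bucket 2 empty → new chain.
Insert 768: h=0, bucket 0 nonempty → append to chain.
Insert 128: h=0, bucket 0 nonempty → append to chain.
Insert 352: h=0, bucket 0 nonempty → append to chain.
Insert 515: h=3, bucket 3 empty → new chain.
Final buckets:
0: 200 -> 768 -> 128 -> 352
1: -
2: 210
3: 515
4: -
5: -
6: 270
7: -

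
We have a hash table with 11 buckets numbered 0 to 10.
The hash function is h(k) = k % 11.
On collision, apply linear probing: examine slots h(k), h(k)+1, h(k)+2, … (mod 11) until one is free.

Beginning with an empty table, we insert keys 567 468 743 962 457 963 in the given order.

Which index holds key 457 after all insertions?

9

Insert 567: h=6, slot 6 empty -> index 6.
Insert 468: h=6, slot 6 occupied -> index 7.
Insert 743: h=6, slots 6,7 occupied -> index 8.
Insert 962: h=5, slot 5 empty -> index 5.
Insert 457: h=6, slots 6,7,8 occupied -> index 9.
Insert 963: h=6, slots 6,7,8,9 occupied -> index 10.
Table: [∅, ∅, ∅, ∅, ∅, 962, 567, 468, 743, 457, 963]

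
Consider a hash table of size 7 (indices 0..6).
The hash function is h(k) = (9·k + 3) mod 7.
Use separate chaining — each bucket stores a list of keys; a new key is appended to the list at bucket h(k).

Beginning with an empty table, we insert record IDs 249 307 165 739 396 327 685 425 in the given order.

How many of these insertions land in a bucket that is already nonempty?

5

Insert 249: h=4, bucket 4 empty → new chain.
Insert 307: h=1, bucket 1 empty → new chain.
Insert 165: h=4, bucket 4 nonempty → append to chain.
Insert 739: h=4, bucket 4 nonempty → append to chain.
Insert 396: h=4, bucket 4 nonempty → append to chain.
Insert 327: h=6, bucket 6 empty → new chain.
Insert 685: h=1, bucket 1 nonempty → append to chain.
Insert 425: h=6, bucket 6 nonempty → append to chain.
Final buckets:
0: _
1: 307 -> 685
2: _
3: _
4: 249 -> 165 -> 739 -> 396
5: _
6: 327 -> 425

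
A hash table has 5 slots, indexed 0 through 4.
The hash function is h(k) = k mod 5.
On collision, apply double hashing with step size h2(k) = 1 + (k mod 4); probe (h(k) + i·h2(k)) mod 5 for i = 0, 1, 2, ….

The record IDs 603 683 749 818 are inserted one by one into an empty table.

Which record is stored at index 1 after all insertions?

603: h=3 => slot 3
683: h=3, h2=4, probe 3,2 => slot 2
749: h=4 => slot 4
818: h=3, h2=3, probe 3,1 => slot 1
Table: [_, 818, 683, 603, 749]

818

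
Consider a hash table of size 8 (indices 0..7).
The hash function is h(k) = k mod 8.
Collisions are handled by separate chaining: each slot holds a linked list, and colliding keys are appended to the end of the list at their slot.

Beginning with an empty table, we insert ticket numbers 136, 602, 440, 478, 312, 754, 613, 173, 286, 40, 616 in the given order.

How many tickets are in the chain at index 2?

136 → bucket 0
602 → bucket 2
440 → bucket 0 (collision)
478 → bucket 6
312 → bucket 0 (collision)
754 → bucket 2 (collision)
613 → bucket 5
173 → bucket 5 (collision)
286 → bucket 6 (collision)
40 → bucket 0 (collision)
616 → bucket 0 (collision)
Final buckets:
0: 136 -> 440 -> 312 -> 40 -> 616
1: -
2: 602 -> 754
3: -
4: -
5: 613 -> 173
6: 478 -> 286
7: -

2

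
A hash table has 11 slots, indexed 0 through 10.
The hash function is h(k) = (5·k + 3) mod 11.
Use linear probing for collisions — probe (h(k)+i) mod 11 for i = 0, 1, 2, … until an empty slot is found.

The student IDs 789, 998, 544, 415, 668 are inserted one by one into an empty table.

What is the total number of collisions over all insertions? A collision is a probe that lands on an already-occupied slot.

6

Insert 789: h=10, slot 10 empty => index 10.
Insert 998: h=10, slot 10 occupied => index 0.
Insert 544: h=6, slot 6 empty => index 6.
Insert 415: h=10, slots 10,0 occupied => index 1.
Insert 668: h=10, slots 10,0,1 occupied => index 2.
Table: [998, 415, 668, -, -, -, 544, -, -, -, 789]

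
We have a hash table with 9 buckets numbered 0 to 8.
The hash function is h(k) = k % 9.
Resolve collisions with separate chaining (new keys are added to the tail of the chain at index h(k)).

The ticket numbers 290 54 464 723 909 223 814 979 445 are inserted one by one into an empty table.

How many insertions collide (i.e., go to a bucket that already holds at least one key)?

3

Insert 290: h=2, bucket 2 empty → new chain.
Insert 54: h=0, bucket 0 empty → new chain.
Insert 464: h=5, bucket 5 empty → new chain.
Insert 723: h=3, bucket 3 empty → new chain.
Insert 909: h=0, bucket 0 nonempty → append to chain.
Insert 223: h=7, bucket 7 empty → new chain.
Insert 814: h=4, bucket 4 empty → new chain.
Insert 979: h=7, bucket 7 nonempty → append to chain.
Insert 445: h=4, bucket 4 nonempty → append to chain.
Final buckets:
0: 54 -> 909
1: -
2: 290
3: 723
4: 814 -> 445
5: 464
6: -
7: 223 -> 979
8: -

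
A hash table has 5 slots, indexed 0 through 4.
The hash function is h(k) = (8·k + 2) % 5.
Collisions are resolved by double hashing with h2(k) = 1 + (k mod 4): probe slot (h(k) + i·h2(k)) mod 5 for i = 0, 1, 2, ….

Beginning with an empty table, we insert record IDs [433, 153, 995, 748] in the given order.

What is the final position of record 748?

4

Insert 433: h=1, slot 1 empty → index 1.
Insert 153: h=1, h2=2, slot 1 occupied → index 3.
Insert 995: h=2, slot 2 empty → index 2.
Insert 748: h=1, h2=1, slots 1,2,3 occupied → index 4.
Table: [—, 433, 995, 153, 748]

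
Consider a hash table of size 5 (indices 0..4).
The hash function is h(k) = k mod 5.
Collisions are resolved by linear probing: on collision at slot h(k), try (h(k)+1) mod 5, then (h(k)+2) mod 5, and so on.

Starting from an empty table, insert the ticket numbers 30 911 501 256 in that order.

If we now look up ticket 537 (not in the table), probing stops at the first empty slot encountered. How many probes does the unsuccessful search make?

30 hashes to 0; slot 0 is free -> place at 0.
911 hashes to 1; slot 1 is free -> place at 1.
501 hashes to 1; 1 taken -> place at 2.
256 hashes to 1; 1,2 taken -> place at 3.
Table: [30, 911, 501, 256, —]
Lookup 537: h=2, probe 2,3,4 → slot 4 empty, not found.

3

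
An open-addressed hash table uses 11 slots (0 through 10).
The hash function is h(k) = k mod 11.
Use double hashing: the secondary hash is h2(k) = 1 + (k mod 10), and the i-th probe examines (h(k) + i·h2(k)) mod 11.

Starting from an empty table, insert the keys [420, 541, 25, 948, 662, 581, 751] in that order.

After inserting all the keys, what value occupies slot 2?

420

420 hashes to 2; slot 2 is free → place at 2.
541 hashes to 2, h2=2; 2 taken → place at 4.
25 hashes to 3; slot 3 is free → place at 3.
948 hashes to 2, h2=9; 2 taken → place at 0.
662 hashes to 2, h2=3; 2 taken → place at 5.
581 hashes to 9; slot 9 is free → place at 9.
751 hashes to 3, h2=2; 3,5 taken → place at 7.
Table: [948, —, 420, 25, 541, 662, —, 751, —, 581, —]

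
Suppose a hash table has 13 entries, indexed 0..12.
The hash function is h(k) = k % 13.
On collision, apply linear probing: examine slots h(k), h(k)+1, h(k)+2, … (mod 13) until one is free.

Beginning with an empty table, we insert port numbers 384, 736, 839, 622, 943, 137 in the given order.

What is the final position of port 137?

Insert 384: h=7, slot 7 empty -> index 7.
Insert 736: h=8, slot 8 empty -> index 8.
Insert 839: h=7, slots 7,8 occupied -> index 9.
Insert 622: h=11, slot 11 empty -> index 11.
Insert 943: h=7, slots 7,8,9 occupied -> index 10.
Insert 137: h=7, slots 7,8,9,10,11 occupied -> index 12.
Table: [., ., ., ., ., ., ., 384, 736, 839, 943, 622, 137]

12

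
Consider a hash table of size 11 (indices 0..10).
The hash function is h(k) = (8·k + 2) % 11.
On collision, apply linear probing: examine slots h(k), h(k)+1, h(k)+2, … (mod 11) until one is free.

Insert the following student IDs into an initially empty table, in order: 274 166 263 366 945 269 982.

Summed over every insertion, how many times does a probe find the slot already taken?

274 hashes to 5; slot 5 is free => place at 5.
166 hashes to 10; slot 10 is free => place at 10.
263 hashes to 5; 5 taken => place at 6.
366 hashes to 4; slot 4 is free => place at 4.
945 hashes to 5; 5,6 taken => place at 7.
269 hashes to 9; slot 9 is free => place at 9.
982 hashes to 4; 4,5,6,7 taken => place at 8.
Table: [_, _, _, _, 366, 274, 263, 945, 982, 269, 166]

7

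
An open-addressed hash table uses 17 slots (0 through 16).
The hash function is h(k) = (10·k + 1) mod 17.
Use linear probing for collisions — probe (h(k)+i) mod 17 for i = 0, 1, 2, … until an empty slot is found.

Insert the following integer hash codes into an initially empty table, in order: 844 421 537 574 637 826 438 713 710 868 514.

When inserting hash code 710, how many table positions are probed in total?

844: h=9 => slot 9
421: h=12 => slot 12
537: h=16 => slot 16
574: h=12, probe 12,13 => slot 13
637: h=13, probe 13,14 => slot 14
826: h=16, probe 16,0 => slot 0
438: h=12, probe 12,13,14,15 => slot 15
713: h=8 => slot 8
710: h=12, probe 12,13,14,15,16,0,1 => slot 1
868: h=11 => slot 11
514: h=7 => slot 7
Table: [826, 710, —, —, —, —, —, 514, 713, 844, —, 868, 421, 574, 637, 438, 537]

7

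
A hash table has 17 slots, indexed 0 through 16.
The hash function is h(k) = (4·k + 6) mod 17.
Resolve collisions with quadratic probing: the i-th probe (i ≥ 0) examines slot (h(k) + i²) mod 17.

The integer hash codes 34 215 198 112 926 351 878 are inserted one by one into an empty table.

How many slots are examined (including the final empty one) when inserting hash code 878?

4

34 hashes to 6; slot 6 is free → place at 6.
215 hashes to 16; slot 16 is free → place at 16.
198 hashes to 16; 16 taken → place at 0.
112 hashes to 12; slot 12 is free → place at 12.
926 hashes to 4; slot 4 is free → place at 4.
351 hashes to 16; 16,0 taken → place at 3.
878 hashes to 16; 16,0,3 taken → place at 8.
Table: [198, ∅, ∅, 351, 926, ∅, 34, ∅, 878, ∅, ∅, ∅, 112, ∅, ∅, ∅, 215]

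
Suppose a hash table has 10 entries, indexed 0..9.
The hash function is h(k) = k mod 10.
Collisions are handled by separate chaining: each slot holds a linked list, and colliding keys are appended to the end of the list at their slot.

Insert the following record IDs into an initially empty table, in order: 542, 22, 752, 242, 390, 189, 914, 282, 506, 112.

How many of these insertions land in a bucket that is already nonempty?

5

542 → bucket 2
22 → bucket 2 (collision)
752 → bucket 2 (collision)
242 → bucket 2 (collision)
390 → bucket 0
189 → bucket 9
914 → bucket 4
282 → bucket 2 (collision)
506 → bucket 6
112 → bucket 2 (collision)
Final buckets:
0: 390
1: ∅
2: 542 -> 22 -> 752 -> 242 -> 282 -> 112
3: ∅
4: 914
5: ∅
6: 506
7: ∅
8: ∅
9: 189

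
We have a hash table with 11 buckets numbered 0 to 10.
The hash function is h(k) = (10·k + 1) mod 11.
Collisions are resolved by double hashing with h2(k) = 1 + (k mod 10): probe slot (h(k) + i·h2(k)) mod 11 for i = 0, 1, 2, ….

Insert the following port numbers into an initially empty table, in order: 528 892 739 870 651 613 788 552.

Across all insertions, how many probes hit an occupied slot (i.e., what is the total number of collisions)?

7

Insert 528: h=1, slot 1 empty => index 1.
Insert 892: h=0, slot 0 empty => index 0.
Insert 739: h=10, slot 10 empty => index 10.
Insert 870: h=0, h2=1, slots 0,1 occupied => index 2.
Insert 651: h=10, h2=2, slots 10,1 occupied => index 3.
Insert 613: h=4, slot 4 empty => index 4.
Insert 788: h=5, slot 5 empty => index 5.
Insert 552: h=10, h2=3, slots 10,2,5 occupied => index 8.
Table: [892, 528, 870, 651, 613, 788, ., ., 552, ., 739]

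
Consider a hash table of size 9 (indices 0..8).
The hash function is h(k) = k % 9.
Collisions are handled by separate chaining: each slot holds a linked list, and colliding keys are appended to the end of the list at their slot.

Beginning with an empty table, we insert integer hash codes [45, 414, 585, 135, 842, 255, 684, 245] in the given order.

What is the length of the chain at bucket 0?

Insert 45: h=0, bucket 0 empty → new chain.
Insert 414: h=0, bucket 0 nonempty → append to chain.
Insert 585: h=0, bucket 0 nonempty → append to chain.
Insert 135: h=0, bucket 0 nonempty → append to chain.
Insert 842: h=5, bucket 5 empty → new chain.
Insert 255: h=3, bucket 3 empty → new chain.
Insert 684: h=0, bucket 0 nonempty → append to chain.
Insert 245: h=2, bucket 2 empty → new chain.
Final buckets:
0: 45 -> 414 -> 585 -> 135 -> 684
1: _
2: 245
3: 255
4: _
5: 842
6: _
7: _
8: _

5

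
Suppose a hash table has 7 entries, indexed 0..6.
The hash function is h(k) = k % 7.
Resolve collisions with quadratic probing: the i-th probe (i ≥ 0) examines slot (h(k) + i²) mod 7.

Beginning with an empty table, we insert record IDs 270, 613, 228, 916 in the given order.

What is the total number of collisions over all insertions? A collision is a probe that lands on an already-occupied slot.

3

270 hashes to 4; slot 4 is free => place at 4.
613 hashes to 4; 4 taken => place at 5.
228 hashes to 4; 4,5 taken => place at 1.
916 hashes to 6; slot 6 is free => place at 6.
Table: [., 228, ., ., 270, 613, 916]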